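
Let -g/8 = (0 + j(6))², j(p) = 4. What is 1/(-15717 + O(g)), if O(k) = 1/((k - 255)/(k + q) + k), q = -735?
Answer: -110081/1730143940 ≈ -6.3625e-5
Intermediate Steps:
g = -128 (g = -8*(0 + 4)² = -8*4² = -8*16 = -128)
O(k) = 1/(k + (-255 + k)/(-735 + k)) (O(k) = 1/((k - 255)/(k - 735) + k) = 1/((-255 + k)/(-735 + k) + k) = 1/(k + (-255 + k)/(-735 + k)))
1/(-15717 + O(g)) = 1/(-15717 + (-735 - 128)/(-255 + (-128)² - 734*(-128))) = 1/(-15717 - 863/(-255 + 16384 + 93952)) = 1/(-15717 - 863/110081) = 1/(-1730143940/110081) = -110081/1730143940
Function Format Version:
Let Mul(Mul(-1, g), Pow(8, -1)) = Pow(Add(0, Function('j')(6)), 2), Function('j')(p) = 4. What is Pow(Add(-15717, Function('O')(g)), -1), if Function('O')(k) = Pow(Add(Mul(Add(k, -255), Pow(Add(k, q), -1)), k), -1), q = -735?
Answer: Rational(-110081, 1730143940) ≈ -6.3625e-5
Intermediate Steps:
g = -128 (g = Mul(-8, Pow(Add(0, 4), 2)) = Mul(-8, Pow(4, 2)) = Mul(-8, 16) = -128)
Function('O')(k) = Pow(Add(k, Mul(Pow(Add(-735, k), -1), Add(-255, k))), -1) (Function('O')(k) = Pow(Add(Mul(Add(k, -255), Pow(Add(k, -735), -1)), k), -1) = Pow(Add(Mul(Add(-255, k), Pow(Add(-735, k), -1)), k), -1) = Pow(Add(Mul(Pow(Add(-735, k), -1), Add(-255, k)), k), -1) = Pow(Add(k, Mul(Pow(Add(-735, k), -1), Add(-255, k))), -1))
Pow(Add(-15717, Function('O')(g)), -1) = Pow(Add(-15717, Mul(Pow(Add(-255, Pow(-128, 2), Mul(-734, -128)), -1), Add(-735, -128))), -1) = Pow(Add(-15717, Mul(Pow(Add(-255, 16384, 93952), -1), -863)), -1) = Pow(Add(-15717, Mul(Pow(110081, -1), -863)), -1) = Pow(Add(-15717, Mul(Rational(1, 110081), -863)), -1) = Pow(Add(-15717, Rational(-863, 110081)), -1) = Pow(Rational(-1730143940, 110081), -1) = Rational(-110081, 1730143940)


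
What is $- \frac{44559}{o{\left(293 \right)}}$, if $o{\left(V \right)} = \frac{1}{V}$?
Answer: $-13055787$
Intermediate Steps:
$- \frac{44559}{o{\left(293 \right)}} = - \frac{44559}{\frac{1}{293}} = - 44559 \frac{1}{\frac{1}{293}} = \left(-44559\right) 293 = -13055787$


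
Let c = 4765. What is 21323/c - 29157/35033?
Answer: 608075554/166932245 ≈ 3.6426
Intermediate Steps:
21323/c - 29157/35033 = 21323/4765 - 29157/35033 = 608075554/166932245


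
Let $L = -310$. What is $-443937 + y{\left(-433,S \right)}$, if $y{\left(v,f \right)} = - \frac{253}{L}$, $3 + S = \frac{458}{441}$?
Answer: $- \frac{137620217}{310} \approx -4.4394 \cdot 10^{5}$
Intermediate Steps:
$S = - \frac{865}{441}$ ($S = -3 + \frac{458}{441} = - \frac{865}{441} \approx -1.9615$)
$y{\left(v,f \right)} = \frac{253}{310}$ ($y{\left(v,f \right)} = - \frac{253}{-310} = \left(-253\right) \left(- \frac{1}{310}\right) = \frac{253}{310}$)
$-443937 + y{\left(-433,S \right)} = -443937 + \frac{253}{310} = - \frac{137620217}{310}$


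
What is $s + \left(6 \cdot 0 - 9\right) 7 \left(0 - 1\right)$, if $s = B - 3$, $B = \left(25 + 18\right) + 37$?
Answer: $140$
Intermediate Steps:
$B = 80$ ($B = 43 + 37 = 80$)
$s = 77$ ($s = 80 - 3 = 77$)
$s + \left(6 \cdot 0 - 9\right) 7 \left(0 - 1\right) = 77 + \left(6 \cdot 0 - 9\right) 7 \left(0 - 1\right) = 77 + \left(0 - 9\right) 7 \left(-1\right) = 77 - -63 = 77 + 63 = 140$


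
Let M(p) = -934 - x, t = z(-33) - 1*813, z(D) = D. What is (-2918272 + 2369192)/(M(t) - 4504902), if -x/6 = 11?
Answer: 54908/450577 ≈ 0.12186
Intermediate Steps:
x = -66 (x = -6*11 = -66)
t = -846 (t = -33 - 1*813 = -33 - 813 = -846)
M(p) = -868 (M(p) = -934 - 1*(-66) = -934 + 66 = -868)
(-2918272 + 2369192)/(M(t) - 4504902) = (-2918272 + 2369192)/(-868 - 4504902) = -549080/(-4505770) = -549080*(-1/4505770) = 54908/450577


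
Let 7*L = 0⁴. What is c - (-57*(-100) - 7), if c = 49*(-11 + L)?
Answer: -6232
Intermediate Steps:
L = 0 (L = (⅐)*0⁴ = (⅐)*0 = 0)
c = -539 (c = 49*(-11 + 0) = 49*(-11) = -539)
c - (-57*(-100) - 7) = -539 - (-57*(-100) - 7) = -539 - (5700 - 7) = -539 - 1*5693 = -539 - 5693 = -6232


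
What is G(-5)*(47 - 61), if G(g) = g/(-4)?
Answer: -35/2 ≈ -17.500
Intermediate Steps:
G(g) = -g/4 (G(g) = g*(-¼) = -g/4)
G(-5)*(47 - 61) = (-¼*(-5))*(47 - 61) = (5/4)*(-14) = -35/2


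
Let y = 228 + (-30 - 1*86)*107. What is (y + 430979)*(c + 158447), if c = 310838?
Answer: 196534211575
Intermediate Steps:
y = -12184 (y = 228 + (-30 - 86)*107 = 228 - 116*107 = 228 - 12412 = -12184)
(y + 430979)*(c + 158447) = (-12184 + 430979)*(310838 + 158447) = 418795*469285 = 196534211575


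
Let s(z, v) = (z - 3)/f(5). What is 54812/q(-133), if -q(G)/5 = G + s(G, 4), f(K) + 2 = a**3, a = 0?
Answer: 54812/325 ≈ 168.65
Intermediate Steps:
f(K) = -2 (f(K) = -2 + 0**3 = -2 + 0 = -2)
s(z, v) = 3/2 - z/2 (s(z, v) = (z - 3)/(-2) = (-3 + z)*(-1/2) = 3/2 - z/2)
q(G) = -15/2 - 5*G/2 (q(G) = -5*(G + (3/2 - G/2)) = -5*(3/2 + G/2) = -15/2 - 5*G/2)
54812/q(-133) = 54812/(-15/2 - 5/2*(-133)) = 54812/(-15/2 + 665/2) = 54812/325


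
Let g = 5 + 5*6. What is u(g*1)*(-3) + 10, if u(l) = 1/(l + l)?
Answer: 697/70 ≈ 9.9571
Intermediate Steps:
g = 35 (g = 5 + 30 = 35)
u(l) = 1/(2*l)
u(g*1)*(-3) + 10 = (1/(2*((35*1))))*(-3) + 10 = ((1/2)/35)*(-3) + 10 = ((1/2)*(1/35))*(-3) + 10 = (1/70)*(-3) + 10 = -3/70 + 10 = 697/70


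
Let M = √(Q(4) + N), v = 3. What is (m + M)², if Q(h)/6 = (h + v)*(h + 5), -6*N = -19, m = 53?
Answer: (318 + √13722)²/36 ≈ 5259.7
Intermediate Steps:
N = 19/6 (N = -⅙*(-19) = 19/6 ≈ 3.1667)
Q(h) = 6*(3 + h)*(5 + h) (Q(h) = 6*((h + 3)*(h + 5)) = 6*((3 + h)*(5 + h)) = 6*(3 + h)*(5 + h))
M = √13722/6 (M = √((90 + 6*4² + 48*4) + 19/6) = √((90 + 6*16 + 192) + 19/6) = √((90 + 96 + 192) + 19/6) = √(378 + 19/6) = √(2287/6) = √13722/6 ≈ 19.523)
(m + M)² = (53 + √13722/6)²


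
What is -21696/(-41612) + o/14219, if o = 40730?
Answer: 500838046/147920257 ≈ 3.3859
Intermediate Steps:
-21696/(-41612) + o/14219 = -21696/(-41612) + 40730/14219 = -21696*(-1/41612) + 40730*(1/14219) = 5424/10403 + 40730/14219 = 500838046/147920257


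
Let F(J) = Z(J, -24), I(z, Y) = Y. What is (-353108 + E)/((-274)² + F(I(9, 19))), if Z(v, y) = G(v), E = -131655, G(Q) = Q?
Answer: -484763/75095 ≈ -6.4553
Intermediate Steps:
Z(v, y) = v
F(J) = J
(-353108 + E)/((-274)² + F(I(9, 19))) = (-353108 - 131655)/((-274)² + 19) = -484763/(75076 + 19) = -484763/75095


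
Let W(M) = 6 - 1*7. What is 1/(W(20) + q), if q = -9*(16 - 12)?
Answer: -1/37 ≈ -0.027027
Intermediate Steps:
q = -36 (q = -9*4 = -36)
W(M) = -1 (W(M) = 6 - 7 = -1)
1/(W(20) + q) = 1/(-1 - 36) = 1/(-37) = -1/37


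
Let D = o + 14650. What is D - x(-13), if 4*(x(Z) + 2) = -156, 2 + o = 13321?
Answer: 28010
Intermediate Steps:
o = 13319 (o = -2 + 13321 = 13319)
x(Z) = -41 (x(Z) = -2 + (¼)*(-156) = -2 - 39 = -41)
D = 27969 (D = 13319 + 14650 = 27969)
D - x(-13) = 27969 - 1*(-41) = 27969 + 41 = 28010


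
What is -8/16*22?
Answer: -11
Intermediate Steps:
-8/16*22 = -8*1/16*22 = -½*22 = -11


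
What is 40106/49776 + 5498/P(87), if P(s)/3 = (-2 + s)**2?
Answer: 3735183/3525800 ≈ 1.0594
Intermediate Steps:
P(s) = 3*(-2 + s)**2
40106/49776 + 5498/P(87) = 40106/49776 + 5498/((3*(-2 + 87)**2)) = 40106*(1/49776) + 5498/((3*85**2)) = 20053/24888 + 5498/((3*7225)) = 20053/24888 + 5498/21675 = 3735183/3525800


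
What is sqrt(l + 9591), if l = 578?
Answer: sqrt(10169) ≈ 100.84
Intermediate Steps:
sqrt(l + 9591) = sqrt(578 + 9591) = sqrt(10169)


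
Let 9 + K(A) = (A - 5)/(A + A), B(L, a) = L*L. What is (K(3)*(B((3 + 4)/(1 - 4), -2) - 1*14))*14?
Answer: 30184/27 ≈ 1117.9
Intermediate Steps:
B(L, a) = L²
K(A) = -9 + (-5 + A)/(2*A) (K(A) = -9 + (A - 5)/(A + A) = -9 + (-5 + A)/((2*A)) = -9 + (-5 + A)*(1/(2*A)) = -9 + (-5 + A)/(2*A))
(K(3)*(B((3 + 4)/(1 - 4), -2) - 1*14))*14 = (((½)*(-5 - 17*3)/3)*(((3 + 4)/(1 - 4))² - 1*14))*14 = (((½)*(⅓)*(-5 - 51))*((7/(-3))² - 14))*14 = (((½)*(⅓)*(-56))*((7*(-⅓))² - 14))*14 = -28*((-7/3)² - 14)/3*14 = -28*(49/9 - 14)/3*14 = -28/3*(-77/9)*14 = (2156/27)*14 = 30184/27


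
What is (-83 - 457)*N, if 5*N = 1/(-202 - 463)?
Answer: 108/665 ≈ 0.16241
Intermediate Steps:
N = -1/3325 (N = 1/(5*(-202 - 463)) = (⅕)/(-665) = (⅕)*(-1/665) = -1/3325 ≈ -0.00030075)
(-83 - 457)*N = (-83 - 457)*(-1/3325) = -540*(-1/3325) = 108/665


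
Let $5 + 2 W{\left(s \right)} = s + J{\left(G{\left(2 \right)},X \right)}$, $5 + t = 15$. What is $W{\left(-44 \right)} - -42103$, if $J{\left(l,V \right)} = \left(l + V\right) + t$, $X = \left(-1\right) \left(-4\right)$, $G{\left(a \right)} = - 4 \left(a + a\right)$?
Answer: $\frac{84155}{2} \approx 42078.0$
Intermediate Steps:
$G{\left(a \right)} = - 8 a$ ($G{\left(a \right)} = - 4 \cdot 2 a = - 8 a$)
$X = 4$
$t = 10$ ($t = -5 + 15 = 10$)
$J{\left(l,V \right)} = 10 + V + l$ ($J{\left(l,V \right)} = \left(l + V\right) + 10 = \left(V + l\right) + 10 = 10 + V + l$)
$W{\left(s \right)} = - \frac{7}{2} + \frac{s}{2}$ ($W{\left(s \right)} = - \frac{5}{2} + \frac{s + \left(10 + 4 - 16\right)}{2} = - \frac{5}{2} + \frac{s - 2}{2} = - \frac{5}{2} + \frac{-2 + s}{2} = - \frac{5}{2} + \left(-1 + \frac{s}{2}\right) = - \frac{7}{2} + \frac{s}{2}$)
$W{\left(-44 \right)} - -42103 = \left(- \frac{7}{2} + \frac{1}{2} \left(-44\right)\right) - -42103 = \left(- \frac{7}{2} - 22\right) + 42103 = - \frac{51}{2} + 42103 = \frac{84155}{2}$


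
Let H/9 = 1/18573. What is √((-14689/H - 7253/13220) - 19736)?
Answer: I*√11927787141714585/19830 ≈ 5507.5*I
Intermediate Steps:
H = 3/6191 (H = 9/18573 = 9*(1/18573) = 3/6191 ≈ 0.00048457)
√((-14689/H - 7253/13220) - 19736) = √((-14689/3/6191 - 7253/13220) - 19736) = √((-14689*6191/3 - 7253*1/13220) - 19736) = √((-90939599/3 - 7253/13220) - 19736) = √(-1202221520539/39660 - 19736) = √(-1203004250299/39660) = I*√11927787141714585/19830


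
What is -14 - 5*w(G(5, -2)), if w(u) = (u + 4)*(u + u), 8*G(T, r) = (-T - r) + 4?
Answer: -613/32 ≈ -19.156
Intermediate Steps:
G(T, r) = 1/2 - T/8 - r/8 (G(T, r) = ((-T - r) + 4)/8 = (4 - T - r)/8 = 1/2 - T/8 - r/8)
w(u) = 2*u*(4 + u) (w(u) = (4 + u)*(2*u) = 2*u*(4 + u))
-14 - 5*w(G(5, -2)) = -14 - 10*(1/2 - 1/8*5 - 1/8*(-2))*(4 + (1/2 - 1/8*5 - 1/8*(-2))) = -14 - 10*(1/2 - 5/8 + 1/4)*(4 + (1/2 - 5/8 + 1/4)) = -14 - 10*(4 + 1/8)/8 = -14 - 10*33/(8*8) = -14 - 5*33/32 = -14 - 165/32 = -613/32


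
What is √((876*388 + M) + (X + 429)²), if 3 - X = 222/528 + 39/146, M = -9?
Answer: √21703111543105/6424 ≈ 725.20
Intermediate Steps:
X = 14855/6424 (X = 3 - (222/528 + 39/146) = 3 - (222*(1/528) + 39*(1/146)) = 3 - (37/88 + 39/146) = 3 - 1*4417/6424 = 3 - 4417/6424 = 14855/6424 ≈ 2.3124)
√((876*388 + M) + (X + 429)²) = √((876*388 - 9) + (14855/6424 + 429)²) = √((339888 - 9) + (2770751/6424)²) = √(339879 + 7677061104001/41267776) = √(21703111543105/41267776) = √21703111543105/6424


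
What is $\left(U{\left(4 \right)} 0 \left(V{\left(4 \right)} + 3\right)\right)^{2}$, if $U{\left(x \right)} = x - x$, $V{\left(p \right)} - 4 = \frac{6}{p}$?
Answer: $0$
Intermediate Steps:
$V{\left(p \right)} = 4 + \frac{6}{p}$
$U{\left(x \right)} = 0$
$\left(U{\left(4 \right)} 0 \left(V{\left(4 \right)} + 3\right)\right)^{2} = \left(0 \cdot 0 \left(\left(4 + \frac{6}{4}\right) + 3\right)\right)^{2} = \left(0 \cdot 0 \left(\left(4 + 6 \cdot \frac{1}{4}\right) + 3\right)\right)^{2} = \left(0 \cdot 0 \left(\left(4 + \frac{3}{2}\right) + 3\right)\right)^{2} = \left(0 \cdot 0 \left(\frac{11}{2} + 3\right)\right)^{2} = \left(0 \cdot 0 \cdot \frac{17}{2}\right)^{2} = \left(0 \cdot 0\right)^{2} = 0^{2} = 0$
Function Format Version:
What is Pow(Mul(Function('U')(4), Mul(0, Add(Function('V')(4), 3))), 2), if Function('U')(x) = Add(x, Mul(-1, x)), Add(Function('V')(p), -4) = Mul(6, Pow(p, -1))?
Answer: 0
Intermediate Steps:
Function('V')(p) = Add(4, Mul(6, Pow(p, -1)))
Function('U')(x) = 0
Pow(Mul(Function('U')(4), Mul(0, Add(Function('V')(4), 3))), 2) = Pow(Mul(0, Mul(0, Add(Add(4, Mul(6, Pow(4, -1))), 3))), 2) = Pow(Mul(0, Mul(0, Add(Add(4, Mul(6, Rational(1, 4))), 3))), 2) = Pow(Mul(0, Mul(0, Add(Add(4, Rational(3, 2)), 3))), 2) = Pow(Mul(0, Mul(0, Add(Rational(11, 2), 3))), 2) = Pow(Mul(0, Mul(0, Rational(17, 2))), 2) = Pow(Mul(0, 0), 2) = Pow(0, 2) = 0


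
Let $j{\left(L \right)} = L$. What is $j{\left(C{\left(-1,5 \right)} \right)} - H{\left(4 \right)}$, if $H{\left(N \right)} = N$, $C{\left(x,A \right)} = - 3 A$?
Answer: $-19$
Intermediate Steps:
$j{\left(C{\left(-1,5 \right)} \right)} - H{\left(4 \right)} = \left(-3\right) 5 - 4 = -15 - 4 = -19$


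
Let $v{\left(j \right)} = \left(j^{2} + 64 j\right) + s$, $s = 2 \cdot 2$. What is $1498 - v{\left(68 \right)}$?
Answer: $-7482$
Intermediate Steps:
$s = 4$
$v{\left(j \right)} = 4 + j^{2} + 64 j$ ($v{\left(j \right)} = \left(j^{2} + 64 j\right) + 4 = 4 + j^{2} + 64 j$)
$1498 - v{\left(68 \right)} = 1498 - \left(4 + 68^{2} + 64 \cdot 68\right) = 1498 - \left(4 + 4624 + 4352\right) = 1498 - 8980 = -7482$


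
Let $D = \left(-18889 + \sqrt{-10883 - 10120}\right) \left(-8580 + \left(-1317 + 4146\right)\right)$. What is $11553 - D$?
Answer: $-108619086 + 5751 i \sqrt{21003} \approx -1.0862 \cdot 10^{8} + 8.3346 \cdot 10^{5} i$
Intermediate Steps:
$D = 108630639 - 5751 i \sqrt{21003}$ ($D = \left(-18889 + \sqrt{-21003}\right) \left(-8580 + 2829\right) = \left(-18889 + i \sqrt{21003}\right) \left(-5751\right) = 108630639 - 5751 i \sqrt{21003} \approx 1.0863 \cdot 10^{8} - 8.3346 \cdot 10^{5} i$)
$11553 - D = 11553 - \left(108630639 - 5751 i \sqrt{21003}\right) = -108619086 + 5751 i \sqrt{21003}$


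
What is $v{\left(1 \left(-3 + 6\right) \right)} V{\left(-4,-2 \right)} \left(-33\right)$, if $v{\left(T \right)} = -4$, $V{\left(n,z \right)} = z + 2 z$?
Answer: $-792$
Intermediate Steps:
$V{\left(n,z \right)} = 3 z$
$v{\left(1 \left(-3 + 6\right) \right)} V{\left(-4,-2 \right)} \left(-33\right) = - 4 \cdot 3 \left(-2\right) \left(-33\right) = \left(-4\right) \left(-6\right) \left(-33\right) = 24 \left(-33\right) = -792$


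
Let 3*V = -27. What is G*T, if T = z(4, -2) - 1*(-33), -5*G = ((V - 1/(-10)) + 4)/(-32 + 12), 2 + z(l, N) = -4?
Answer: -1323/1000 ≈ -1.3230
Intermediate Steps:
V = -9 (V = (⅓)*(-27) = -9)
z(l, N) = -6 (z(l, N) = -2 - 4 = -6)
G = -49/1000 (G = -((-9 - 1/(-10)) + 4)/(5*(-32 + 12)) = -((-9 - 1*(-⅒)) + 4)/(5*(-20)) = -((-9 + ⅒) + 4)*(-1)/(5*20) = -(-89/10 + 4)*(-1)/(5*20) = -(-49)*(-1)/(50*20) = -⅕*49/200 = -49/1000 ≈ -0.049000)
T = 27 (T = -6 - 1*(-33) = -6 + 33 = 27)
G*T = -49/1000*27 = -1323/1000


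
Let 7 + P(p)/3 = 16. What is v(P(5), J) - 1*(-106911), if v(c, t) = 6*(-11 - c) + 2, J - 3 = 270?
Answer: 106685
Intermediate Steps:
J = 273 (J = 3 + 270 = 273)
P(p) = 27 (P(p) = -21 + 3*16 = -21 + 48 = 27)
v(c, t) = -64 - 6*c (v(c, t) = (-66 - 6*c) + 2 = -64 - 6*c)
v(P(5), J) - 1*(-106911) = (-64 - 6*27) - 1*(-106911) = (-64 - 162) + 106911 = -226 + 106911 = 106685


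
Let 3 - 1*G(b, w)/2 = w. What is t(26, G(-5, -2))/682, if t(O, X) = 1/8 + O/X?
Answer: 109/27280 ≈ 0.0039956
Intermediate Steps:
G(b, w) = 6 - 2*w
t(O, X) = ⅛ + O/X (t(O, X) = 1*(⅛) + O/X = ⅛ + O/X)
t(26, G(-5, -2))/682 = ((26 + (6 - 2*(-2))/8)/(6 - 2*(-2)))/682 = ((26 + (6 + 4)/8)/(6 + 4))*(1/682) = ((26 + (⅛)*10)/10)*(1/682) = ((26 + 5/4)/10)*(1/682) = ((⅒)*(109/4))*(1/682) = (109/40)*(1/682) = 109/27280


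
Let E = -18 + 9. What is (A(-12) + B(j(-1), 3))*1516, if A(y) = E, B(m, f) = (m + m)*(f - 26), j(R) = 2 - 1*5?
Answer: 195564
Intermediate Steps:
j(R) = -3 (j(R) = 2 - 5 = -3)
E = -9
B(m, f) = 2*m*(-26 + f) (B(m, f) = (2*m)*(-26 + f) = 2*m*(-26 + f))
A(y) = -9
(A(-12) + B(j(-1), 3))*1516 = (-9 + 2*(-3)*(-26 + 3))*1516 = (-9 + 2*(-3)*(-23))*1516 = (-9 + 138)*1516 = 129*1516 = 195564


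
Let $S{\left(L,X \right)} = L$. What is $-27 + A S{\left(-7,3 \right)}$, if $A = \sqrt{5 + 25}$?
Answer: $-27 - 7 \sqrt{30} \approx -65.341$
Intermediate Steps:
$A = \sqrt{30} \approx 5.4772$
$-27 + A S{\left(-7,3 \right)} = -27 + \sqrt{30} \left(-7\right) = -27 - 7 \sqrt{30}$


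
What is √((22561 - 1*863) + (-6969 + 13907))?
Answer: 2*√7159 ≈ 169.22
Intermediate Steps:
√((22561 - 1*863) + (-6969 + 13907)) = √((22561 - 863) + 6938) = √(21698 + 6938) = √28636 = 2*√7159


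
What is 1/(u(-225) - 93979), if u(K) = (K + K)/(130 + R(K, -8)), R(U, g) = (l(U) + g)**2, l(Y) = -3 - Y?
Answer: -22963/2158040002 ≈ -1.0641e-5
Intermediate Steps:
R(U, g) = (-3 + g - U)**2 (R(U, g) = ((-3 - U) + g)**2 = (-3 + g - U)**2)
u(K) = 2*K/(130 + (11 + K)**2) (u(K) = (K + K)/(130 + (3 + K - 1*(-8))**2) = (2*K)/(130 + (3 + K + 8)**2) = (2*K)/(130 + (11 + K)**2) = 2*K/(130 + (11 + K)**2))
1/(u(-225) - 93979) = 1/(2*(-225)/(130 + (11 - 225)**2) - 93979) = 1/(2*(-225)/(130 + (-214)**2) - 93979) = 1/(2*(-225)/(130 + 45796) - 93979) = 1/(2*(-225)/45926 - 93979) = 1/(2*(-225)*(1/45926) - 93979) = 1/(-225/22963 - 93979) = 1/(-2158040002/22963) = -22963/2158040002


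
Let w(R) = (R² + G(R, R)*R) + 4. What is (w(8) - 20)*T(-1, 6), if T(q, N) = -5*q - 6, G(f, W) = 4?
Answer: -80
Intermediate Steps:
T(q, N) = -6 - 5*q
w(R) = 4 + R² + 4*R (w(R) = (R² + 4*R) + 4 = 4 + R² + 4*R)
(w(8) - 20)*T(-1, 6) = ((4 + 8² + 4*8) - 20)*(-6 - 5*(-1)) = ((4 + 64 + 32) - 20)*(-6 + 5) = (100 - 20)*(-1) = 80*(-1) = -80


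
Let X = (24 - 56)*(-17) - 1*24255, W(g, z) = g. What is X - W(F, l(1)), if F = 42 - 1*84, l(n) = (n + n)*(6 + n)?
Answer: -23669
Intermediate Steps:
l(n) = 2*n*(6 + n) (l(n) = (2*n)*(6 + n) = 2*n*(6 + n))
F = -42 (F = 42 - 84 = -42)
X = -23711 (X = -32*(-17) - 24255 = 544 - 24255 = -23711)
X - W(F, l(1)) = -23711 - 1*(-42) = -23711 + 42 = -23669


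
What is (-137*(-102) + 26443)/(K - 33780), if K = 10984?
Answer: -40417/22796 ≈ -1.7730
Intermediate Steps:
(-137*(-102) + 26443)/(K - 33780) = (-137*(-102) + 26443)/(10984 - 33780) = (13974 + 26443)/(-22796) = 40417*(-1/22796) = -40417/22796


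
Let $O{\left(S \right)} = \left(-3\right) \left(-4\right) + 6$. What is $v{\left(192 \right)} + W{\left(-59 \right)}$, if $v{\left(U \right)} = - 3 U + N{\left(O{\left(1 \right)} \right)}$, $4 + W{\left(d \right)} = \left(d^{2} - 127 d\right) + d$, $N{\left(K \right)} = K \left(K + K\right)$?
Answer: $10983$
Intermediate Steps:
$O{\left(S \right)} = 18$ ($O{\left(S \right)} = 12 + 6 = 18$)
$N{\left(K \right)} = 2 K^{2}$ ($N{\left(K \right)} = K 2 K = 2 K^{2}$)
$W{\left(d \right)} = -4 + d^{2} - 126 d$ ($W{\left(d \right)} = -4 + \left(\left(d^{2} - 127 d\right) + d\right) = -4 + \left(d^{2} - 126 d\right) = -4 + d^{2} - 126 d$)
$v{\left(U \right)} = 648 - 3 U$ ($v{\left(U \right)} = - 3 U + 2 \cdot 18^{2} = - 3 U + 2 \cdot 324 = - 3 U + 648 = 648 - 3 U$)
$v{\left(192 \right)} + W{\left(-59 \right)} = \left(648 - 576\right) - \left(-7430 - 3481\right) = \left(648 - 576\right) + \left(-4 + 3481 + 7434\right) = 72 + 10911 = 10983$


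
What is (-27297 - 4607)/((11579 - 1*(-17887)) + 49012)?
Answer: -15952/39239 ≈ -0.40653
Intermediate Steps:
(-27297 - 4607)/((11579 - 1*(-17887)) + 49012) = -31904/((11579 + 17887) + 49012) = -31904/(29466 + 49012) = -31904/78478 = -31904*1/78478 = -15952/39239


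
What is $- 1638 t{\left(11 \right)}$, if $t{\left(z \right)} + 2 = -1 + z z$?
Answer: $-193284$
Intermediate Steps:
$t{\left(z \right)} = -3 + z^{2}$ ($t{\left(z \right)} = -2 + \left(-1 + z z\right) = -2 + \left(-1 + z^{2}\right) = -3 + z^{2}$)
$- 1638 t{\left(11 \right)} = - 1638 \left(-3 + 11^{2}\right) = - 1638 \left(-3 + 121\right) = \left(-1638\right) 118 = -193284$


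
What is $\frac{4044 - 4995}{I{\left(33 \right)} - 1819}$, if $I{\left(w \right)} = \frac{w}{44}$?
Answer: $\frac{3804}{7273} \approx 0.52303$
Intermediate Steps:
$I{\left(w \right)} = \frac{w}{44}$ ($I{\left(w \right)} = w \frac{1}{44} = \frac{w}{44}$)
$\frac{4044 - 4995}{I{\left(33 \right)} - 1819} = \frac{4044 - 4995}{\frac{1}{44} \cdot 33 - 1819} = - \frac{951}{\frac{3}{4} - 1819} = - \frac{951}{- \frac{7273}{4}} = \left(-951\right) \left(- \frac{4}{7273}\right) = \frac{3804}{7273}$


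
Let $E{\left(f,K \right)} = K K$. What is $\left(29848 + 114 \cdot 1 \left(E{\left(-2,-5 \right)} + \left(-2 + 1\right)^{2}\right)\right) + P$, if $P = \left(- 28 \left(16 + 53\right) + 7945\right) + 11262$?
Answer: $50087$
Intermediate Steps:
$E{\left(f,K \right)} = K^{2}$
$P = 17275$ ($P = \left(\left(-28\right) 69 + 7945\right) + 11262 = \left(-1932 + 7945\right) + 11262 = 6013 + 11262 = 17275$)
$\left(29848 + 114 \cdot 1 \left(E{\left(-2,-5 \right)} + \left(-2 + 1\right)^{2}\right)\right) + P = \left(29848 + 114 \cdot 1 \left(\left(-5\right)^{2} + \left(-2 + 1\right)^{2}\right)\right) + 17275 = \left(29848 + 114 \cdot 1 \left(25 + \left(-1\right)^{2}\right)\right) + 17275 = \left(29848 + 114 \cdot 1 \left(25 + 1\right)\right) + 17275 = \left(29848 + 114 \cdot 1 \cdot 26\right) + 17275 = \left(29848 + 114 \cdot 26\right) + 17275 = \left(29848 + 2964\right) + 17275 = 32812 + 17275 = 50087$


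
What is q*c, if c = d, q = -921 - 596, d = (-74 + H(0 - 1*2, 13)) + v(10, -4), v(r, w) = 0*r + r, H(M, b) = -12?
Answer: 115292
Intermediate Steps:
v(r, w) = r (v(r, w) = 0 + r = r)
d = -76 (d = (-74 - 12) + 10 = -86 + 10 = -76)
q = -1517
c = -76
q*c = -1517*(-76) = 115292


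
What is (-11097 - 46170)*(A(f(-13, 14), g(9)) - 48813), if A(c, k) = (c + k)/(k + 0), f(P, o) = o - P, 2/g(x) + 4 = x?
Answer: 5582902563/2 ≈ 2.7915e+9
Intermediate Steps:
g(x) = 2/(-4 + x)
A(c, k) = (c + k)/k
(-11097 - 46170)*(A(f(-13, 14), g(9)) - 48813) = (-11097 - 46170)*(((14 - 1*(-13)) + 2/(-4 + 9))/((2/(-4 + 9))) - 48813) = -57267*(((14 + 13) + 2/5)/((2/5)) - 48813) = -57267*((27 + 2*(⅕))/((2*(⅕))) - 48813) = -57267*((27 + ⅖)/(⅖) - 48813) = -57267*((5/2)*(137/5) - 48813) = -57267*(137/2 - 48813) = -57267*(-97489/2) = 5582902563/2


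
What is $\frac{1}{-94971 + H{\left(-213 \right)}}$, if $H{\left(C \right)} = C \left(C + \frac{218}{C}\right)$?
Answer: $- \frac{1}{49384} \approx -2.0249 \cdot 10^{-5}$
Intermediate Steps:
$\frac{1}{-94971 + H{\left(-213 \right)}} = \frac{1}{-94971 + \left(218 + \left(-213\right)^{2}\right)} = \frac{1}{-94971 + \left(218 + 45369\right)} = \frac{1}{-94971 + 45587} = \frac{1}{-49384} = - \frac{1}{49384}$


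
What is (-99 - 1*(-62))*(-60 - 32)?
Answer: 3404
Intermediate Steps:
(-99 - 1*(-62))*(-60 - 32) = (-99 + 62)*(-92) = -37*(-92) = 3404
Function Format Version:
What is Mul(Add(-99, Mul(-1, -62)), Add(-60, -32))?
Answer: 3404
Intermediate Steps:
Mul(Add(-99, Mul(-1, -62)), Add(-60, -32)) = Mul(Add(-99, 62), -92) = Mul(-37, -92) = 3404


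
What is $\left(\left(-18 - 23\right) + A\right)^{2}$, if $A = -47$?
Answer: $7744$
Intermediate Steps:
$\left(\left(-18 - 23\right) + A\right)^{2} = \left(\left(-18 - 23\right) - 47\right)^{2} = \left(-41 - 47\right)^{2} = \left(-88\right)^{2} = 7744$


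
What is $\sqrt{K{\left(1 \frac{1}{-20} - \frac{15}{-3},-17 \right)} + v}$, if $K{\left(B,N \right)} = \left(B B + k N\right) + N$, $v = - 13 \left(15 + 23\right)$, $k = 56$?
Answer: $\frac{17 i \sqrt{1991}}{20} \approx 37.928 i$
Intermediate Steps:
$v = -494$ ($v = \left(-13\right) 38 = -494$)
$K{\left(B,N \right)} = B^{2} + 57 N$ ($K{\left(B,N \right)} = \left(B B + 56 N\right) + N = \left(B^{2} + 56 N\right) + N = B^{2} + 57 N$)
$\sqrt{K{\left(1 \frac{1}{-20} - \frac{15}{-3},-17 \right)} + v} = \sqrt{\left(\left(1 \frac{1}{-20} - \frac{15}{-3}\right)^{2} + 57 \left(-17\right)\right) - 494} = \sqrt{\left(\left(1 \left(- \frac{1}{20}\right) - -5\right)^{2} - 969\right) - 494} = \sqrt{\left(\left(- \frac{1}{20} + 5\right)^{2} - 969\right) - 494} = \sqrt{\left(\left(\frac{99}{20}\right)^{2} - 969\right) - 494} = \sqrt{\left(\frac{9801}{400} - 969\right) - 494} = \sqrt{- \frac{377799}{400} - 494} = \sqrt{- \frac{575399}{400}} = \frac{17 i \sqrt{1991}}{20}$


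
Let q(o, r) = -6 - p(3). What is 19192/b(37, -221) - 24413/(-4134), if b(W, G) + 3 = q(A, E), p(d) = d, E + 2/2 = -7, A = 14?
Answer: -6587231/4134 ≈ -1593.4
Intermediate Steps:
E = -8 (E = -1 - 7 = -8)
q(o, r) = -9 (q(o, r) = -6 - 1*3 = -6 - 3 = -9)
b(W, G) = -12 (b(W, G) = -3 - 9 = -12)
19192/b(37, -221) - 24413/(-4134) = 19192/(-12) - 24413/(-4134) = 19192*(-1/12) - 24413*(-1/4134) = -4798/3 + 24413/4134 = -6587231/4134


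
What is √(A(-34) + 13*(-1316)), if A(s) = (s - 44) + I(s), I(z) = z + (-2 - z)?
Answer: 2*I*√4297 ≈ 131.1*I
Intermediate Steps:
I(z) = -2
A(s) = -46 + s (A(s) = (s - 44) - 2 = (-44 + s) - 2 = -46 + s)
√(A(-34) + 13*(-1316)) = √((-46 - 34) + 13*(-1316)) = √(-80 - 17108) = √(-17188) = 2*I*√4297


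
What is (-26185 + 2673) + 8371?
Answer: -15141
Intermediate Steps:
(-26185 + 2673) + 8371 = -23512 + 8371 = -15141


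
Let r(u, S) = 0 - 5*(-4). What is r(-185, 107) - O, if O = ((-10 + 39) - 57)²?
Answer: -764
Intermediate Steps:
r(u, S) = 20 (r(u, S) = 0 + 20 = 20)
O = 784 (O = (29 - 57)² = (-28)² = 784)
r(-185, 107) - O = 20 - 1*784 = 20 - 784 = -764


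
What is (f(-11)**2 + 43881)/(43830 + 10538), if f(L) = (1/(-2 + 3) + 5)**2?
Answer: 45177/54368 ≈ 0.83095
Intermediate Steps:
f(L) = 36 (f(L) = (1/1 + 5)**2 = (1 + 5)**2 = 6**2 = 36)
(f(-11)**2 + 43881)/(43830 + 10538) = (36**2 + 43881)/(43830 + 10538) = (1296 + 43881)/54368 = 45177*(1/54368) = 45177/54368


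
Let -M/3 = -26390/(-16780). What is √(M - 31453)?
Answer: I*√88574993578/1678 ≈ 177.36*I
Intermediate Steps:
M = -7917/1678 (M = -(-79170)/(-16780) = -(-79170)*(-1)/16780 = -3*2639/1678 = -7917/1678 ≈ -4.7181)
√(M - 31453) = √(-7917/1678 - 31453) = √(-52786051/1678) = I*√88574993578/1678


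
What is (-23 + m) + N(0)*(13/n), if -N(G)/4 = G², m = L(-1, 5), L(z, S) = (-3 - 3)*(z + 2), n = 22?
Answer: -29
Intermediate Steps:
L(z, S) = -12 - 6*z (L(z, S) = -6*(2 + z) = -12 - 6*z)
m = -6 (m = -12 - 6*(-1) = -12 + 6 = -6)
N(G) = -4*G²
(-23 + m) + N(0)*(13/n) = (-23 - 6) + (-4*0²)*(13/22) = -29 + (-4*0)*(13*(1/22)) = -29 + 0*(13/22) = -29 + 0 = -29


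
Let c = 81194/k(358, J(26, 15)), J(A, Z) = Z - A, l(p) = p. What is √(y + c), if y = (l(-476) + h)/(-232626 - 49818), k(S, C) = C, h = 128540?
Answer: I*√494818027836990/258907 ≈ 85.917*I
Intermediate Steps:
y = -10672/23537 (y = (-476 + 128540)/(-232626 - 49818) = 128064/(-282444) = 128064*(-1/282444) = -10672/23537 ≈ -0.45341)
c = -81194/11 (c = 81194/(15 - 1*26) = 81194/(15 - 26) = 81194/(-11) = 81194*(-1/11) = -81194/11 ≈ -7381.3)
√(y + c) = √(-10672/23537 - 81194/11) = √(-1911180570/258907) = I*√494818027836990/258907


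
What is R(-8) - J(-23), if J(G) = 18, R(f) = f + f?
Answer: -34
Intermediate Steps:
R(f) = 2*f
R(-8) - J(-23) = 2*(-8) - 1*18 = -16 - 18 = -34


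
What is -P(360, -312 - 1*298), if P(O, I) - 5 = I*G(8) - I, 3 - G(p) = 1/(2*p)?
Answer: 9415/8 ≈ 1176.9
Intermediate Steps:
G(p) = 3 - 1/(2*p)
P(O, I) = 5 + 31*I/16 (P(O, I) = 5 + (I*(3 - ½/8) - I) = 5 + (I*(3 - ½*⅛) - I) = 5 + (I*(3 - 1/16) - I) = 5 + (I*(47/16) - I) = 5 + (47*I/16 - I) = 5 + 31*I/16)
-P(360, -312 - 1*298) = -(5 + 31*(-312 - 1*298)/16) = -(5 + 31*(-312 - 298)/16) = -(5 + (31/16)*(-610)) = -(5 - 9455/8) = -1*(-9415/8) = 9415/8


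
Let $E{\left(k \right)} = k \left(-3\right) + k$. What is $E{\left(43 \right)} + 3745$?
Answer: $3659$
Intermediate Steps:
$E{\left(k \right)} = - 2 k$ ($E{\left(k \right)} = - 3 k + k = - 2 k$)
$E{\left(43 \right)} + 3745 = \left(-2\right) 43 + 3745 = -86 + 3745 = 3659$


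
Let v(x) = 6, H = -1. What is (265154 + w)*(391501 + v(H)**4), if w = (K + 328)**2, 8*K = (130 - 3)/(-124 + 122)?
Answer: 36963794419805/256 ≈ 1.4439e+11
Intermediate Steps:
K = -127/16 (K = ((130 - 3)/(-124 + 122))/8 = (127/(-2))/8 = (127*(-1/2))/8 = (1/8)*(-127/2) = -127/16 ≈ -7.9375)
w = 26224641/256 (w = (-127/16 + 328)**2 = (5121/16)**2 = 26224641/256 ≈ 1.0244e+5)
(265154 + w)*(391501 + v(H)**4) = (265154 + 26224641/256)*(391501 + 6**4) = 94104065*(391501 + 1296)/256 = (94104065/256)*392797 = 36963794419805/256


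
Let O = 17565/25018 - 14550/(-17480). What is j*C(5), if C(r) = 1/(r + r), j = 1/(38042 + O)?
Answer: 10932866/4159248645745 ≈ 2.6286e-6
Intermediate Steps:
O = 33552405/21865732 (O = 17565*(1/25018) - 14550*(-1/17480) = 17565/25018 + 1455/1748 = 33552405/21865732 ≈ 1.5345)
j = 21865732/831849729149 (j = 1/(38042 + 33552405/21865732) = 1/(831849729149/21865732) = 21865732/831849729149 ≈ 2.6286e-5)
C(r) = 1/(2*r)
j*C(5) = 21865732*((1/2)/5)/831849729149 = 21865732*((1/2)*(1/5))/831849729149 = (21865732/831849729149)*(1/10) = 10932866/4159248645745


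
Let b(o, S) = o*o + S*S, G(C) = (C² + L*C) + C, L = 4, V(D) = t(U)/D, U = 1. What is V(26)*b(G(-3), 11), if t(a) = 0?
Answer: 0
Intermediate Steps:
V(D) = 0 (V(D) = 0/D = 0)
G(C) = C² + 5*C (G(C) = (C² + 4*C) + C = C² + 5*C)
b(o, S) = S² + o² (b(o, S) = o² + S² = S² + o²)
V(26)*b(G(-3), 11) = 0*(11² + (-3*(5 - 3))²) = 0*(121 + (-3*2)²) = 0*(121 + (-6)²) = 0*(121 + 36) = 0*157 = 0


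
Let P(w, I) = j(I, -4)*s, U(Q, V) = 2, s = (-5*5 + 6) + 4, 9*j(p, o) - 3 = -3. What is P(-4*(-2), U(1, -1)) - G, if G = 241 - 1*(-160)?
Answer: -401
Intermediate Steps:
G = 401 (G = 241 + 160 = 401)
j(p, o) = 0 (j(p, o) = ⅓ + (⅑)*(-3) = ⅓ - ⅓ = 0)
s = -15 (s = (-25 + 6) + 4 = -19 + 4 = -15)
P(w, I) = 0 (P(w, I) = 0*(-15) = 0)
P(-4*(-2), U(1, -1)) - G = 0 - 1*401 = 0 - 401 = -401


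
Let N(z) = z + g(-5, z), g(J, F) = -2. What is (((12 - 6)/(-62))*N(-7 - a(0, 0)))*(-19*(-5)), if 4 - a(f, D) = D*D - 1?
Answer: 3990/31 ≈ 128.71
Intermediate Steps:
a(f, D) = 5 - D² (a(f, D) = 4 - (D*D - 1) = 4 - (D² - 1) = 4 - (-1 + D²) = 4 + (1 - D²) = 5 - D²)
N(z) = -2 + z (N(z) = z - 2 = -2 + z)
(((12 - 6)/(-62))*N(-7 - a(0, 0)))*(-19*(-5)) = (((12 - 6)/(-62))*(-2 + (-7 - (5 - 1*0²))))*(-19*(-5)) = ((6*(-1/62))*(-2 + (-7 - (5 - 1*0))))*95 = -3*(-2 + (-7 - (5 + 0)))/31*95 = -3*(-2 + (-7 - 1*5))/31*95 = -3*(-2 + (-7 - 5))/31*95 = -3*(-2 - 12)/31*95 = -3/31*(-14)*95 = (42/31)*95 = 3990/31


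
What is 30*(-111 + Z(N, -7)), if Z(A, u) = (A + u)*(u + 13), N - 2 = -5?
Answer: -5130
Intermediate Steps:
N = -3 (N = 2 - 5 = -3)
Z(A, u) = (13 + u)*(A + u) (Z(A, u) = (A + u)*(13 + u) = (13 + u)*(A + u))
30*(-111 + Z(N, -7)) = 30*(-111 + ((-7)**2 + 13*(-3) + 13*(-7) - 3*(-7))) = 30*(-111 + (49 - 39 - 91 + 21)) = 30*(-111 - 60) = 30*(-171) = -5130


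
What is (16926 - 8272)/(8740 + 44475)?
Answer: 8654/53215 ≈ 0.16262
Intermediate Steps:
(16926 - 8272)/(8740 + 44475) = 8654/53215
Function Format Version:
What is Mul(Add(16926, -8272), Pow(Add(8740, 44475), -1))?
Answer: Rational(8654, 53215) ≈ 0.16262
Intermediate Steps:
Mul(Add(16926, -8272), Pow(Add(8740, 44475), -1)) = Mul(8654, Pow(53215, -1)) = Mul(8654, Rational(1, 53215)) = Rational(8654, 53215)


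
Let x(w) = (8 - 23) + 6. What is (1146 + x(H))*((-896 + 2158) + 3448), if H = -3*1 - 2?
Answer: 5355270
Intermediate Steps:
H = -5 (H = -3 - 2 = -5)
x(w) = -9 (x(w) = -15 + 6 = -9)
(1146 + x(H))*((-896 + 2158) + 3448) = (1146 - 9)*((-896 + 2158) + 3448) = 1137*(1262 + 3448) = 1137*4710 = 5355270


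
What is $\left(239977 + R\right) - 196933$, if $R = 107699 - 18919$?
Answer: $131824$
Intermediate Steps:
$R = 88780$
$\left(239977 + R\right) - 196933 = \left(239977 + 88780\right) - 196933 = 328757 - 196933 = 131824$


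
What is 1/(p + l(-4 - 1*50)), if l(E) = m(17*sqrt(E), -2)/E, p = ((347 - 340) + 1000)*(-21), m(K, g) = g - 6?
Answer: -27/570965 ≈ -4.7288e-5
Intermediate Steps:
m(K, g) = -6 + g
p = -21147 (p = (7 + 1000)*(-21) = 1007*(-21) = -21147)
l(E) = -8/E (l(E) = (-6 - 2)/E = -8/E)
1/(p + l(-4 - 1*50)) = 1/(-21147 - 8/(-4 - 1*50)) = 1/(-21147 - 8/(-4 - 50)) = 1/(-21147 - 8/(-54)) = 1/(-21147 - 8*(-1/54)) = 1/(-21147 + 4/27) = 1/(-570965/27) = -27/570965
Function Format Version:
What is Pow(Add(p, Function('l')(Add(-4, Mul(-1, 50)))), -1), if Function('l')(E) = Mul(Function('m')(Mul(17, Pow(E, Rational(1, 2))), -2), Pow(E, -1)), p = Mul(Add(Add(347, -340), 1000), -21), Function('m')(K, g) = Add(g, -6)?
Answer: Rational(-27, 570965) ≈ -4.7288e-5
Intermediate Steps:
Function('m')(K, g) = Add(-6, g)
p = -21147 (p = Mul(Add(7, 1000), -21) = Mul(1007, -21) = -21147)
Function('l')(E) = Mul(-8, Pow(E, -1)) (Function('l')(E) = Mul(Add(-6, -2), Pow(E, -1)) = Mul(-8, Pow(E, -1)))
Pow(Add(p, Function('l')(Add(-4, Mul(-1, 50)))), -1) = Pow(Add(-21147, Mul(-8, Pow(Add(-4, Mul(-1, 50)), -1))), -1) = Pow(Add(-21147, Mul(-8, Pow(Add(-4, -50), -1))), -1) = Pow(Add(-21147, Mul(-8, Pow(-54, -1))), -1) = Pow(Add(-21147, Mul(-8, Rational(-1, 54))), -1) = Pow(Add(-21147, Rational(4, 27)), -1) = Pow(Rational(-570965, 27), -1) = Rational(-27, 570965)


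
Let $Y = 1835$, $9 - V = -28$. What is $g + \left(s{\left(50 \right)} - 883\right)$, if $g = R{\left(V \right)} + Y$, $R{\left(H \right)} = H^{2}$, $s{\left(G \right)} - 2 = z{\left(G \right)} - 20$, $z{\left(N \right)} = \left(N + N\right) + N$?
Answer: $2453$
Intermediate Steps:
$V = 37$ ($V = 9 - -28 = 9 + 28 = 37$)
$z{\left(N \right)} = 3 N$ ($z{\left(N \right)} = 2 N + N = 3 N$)
$s{\left(G \right)} = -18 + 3 G$ ($s{\left(G \right)} = 2 + \left(3 G - 20\right) = 2 + \left(-20 + 3 G\right) = -18 + 3 G$)
$g = 3204$ ($g = 37^{2} + 1835 = 1369 + 1835 = 3204$)
$g + \left(s{\left(50 \right)} - 883\right) = 3204 + \left(\left(-18 + 3 \cdot 50\right) - 883\right) = 3204 + \left(\left(-18 + 150\right) - 883\right) = 3204 + \left(132 - 883\right) = 3204 - 751 = 2453$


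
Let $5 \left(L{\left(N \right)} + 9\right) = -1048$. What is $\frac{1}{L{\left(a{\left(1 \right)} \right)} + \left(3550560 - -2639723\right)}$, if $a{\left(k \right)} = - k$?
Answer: $\frac{5}{30950322} \approx 1.6155 \cdot 10^{-7}$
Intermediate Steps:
$L{\left(N \right)} = - \frac{1093}{5}$ ($L{\left(N \right)} = -9 + \frac{1}{5} \left(-1048\right) = -9 - \frac{1048}{5} = - \frac{1093}{5}$)
$\frac{1}{L{\left(a{\left(1 \right)} \right)} + \left(3550560 - -2639723\right)} = \frac{1}{- \frac{1093}{5} + \left(3550560 - -2639723\right)} = \frac{1}{- \frac{1093}{5} + \left(3550560 + 2639723\right)} = \frac{1}{- \frac{1093}{5} + 6190283} = \frac{1}{\frac{30950322}{5}} = \frac{5}{30950322}$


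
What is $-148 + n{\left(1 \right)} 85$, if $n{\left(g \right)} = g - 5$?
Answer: $-488$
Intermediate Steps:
$n{\left(g \right)} = -5 + g$
$-148 + n{\left(1 \right)} 85 = -148 + \left(-5 + 1\right) 85 = -148 - 340 = -488$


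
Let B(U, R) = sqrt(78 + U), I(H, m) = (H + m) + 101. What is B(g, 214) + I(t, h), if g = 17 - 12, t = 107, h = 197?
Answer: 405 + sqrt(83) ≈ 414.11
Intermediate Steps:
I(H, m) = 101 + H + m
g = 5
B(g, 214) + I(t, h) = sqrt(78 + 5) + (101 + 107 + 197) = sqrt(83) + 405 = 405 + sqrt(83)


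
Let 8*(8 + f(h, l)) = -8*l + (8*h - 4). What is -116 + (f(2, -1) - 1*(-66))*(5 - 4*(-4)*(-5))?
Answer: -9307/2 ≈ -4653.5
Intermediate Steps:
f(h, l) = -17/2 + h - l (f(h, l) = -8 + (-8*l + (8*h - 4))/8 = -8 + (-8*l + (-4 + 8*h))/8 = -8 + (-4 - 8*l + 8*h)/8 = -8 + (-½ + h - l) = -17/2 + h - l)
-116 + (f(2, -1) - 1*(-66))*(5 - 4*(-4)*(-5)) = -116 + ((-17/2 + 2 - 1*(-1)) - 1*(-66))*(5 - 4*(-4)*(-5)) = -116 + ((-17/2 + 2 + 1) + 66)*(5 + 16*(-5)) = -116 + (-11/2 + 66)*(5 - 80) = -116 + (121/2)*(-75) = -116 - 9075/2 = -9307/2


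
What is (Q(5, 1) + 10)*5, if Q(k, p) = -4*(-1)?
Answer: 70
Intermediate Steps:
Q(k, p) = 4
(Q(5, 1) + 10)*5 = (4 + 10)*5 = 14*5 = 70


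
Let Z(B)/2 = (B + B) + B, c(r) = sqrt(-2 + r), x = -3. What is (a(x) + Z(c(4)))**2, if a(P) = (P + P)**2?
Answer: 1368 + 432*sqrt(2) ≈ 1978.9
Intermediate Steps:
a(P) = 4*P**2 (a(P) = (2*P)**2 = 4*P**2)
Z(B) = 6*B (Z(B) = 2*((B + B) + B) = 2*(2*B + B) = 2*(3*B) = 6*B)
(a(x) + Z(c(4)))**2 = (4*(-3)**2 + 6*sqrt(-2 + 4))**2 = (4*9 + 6*sqrt(2))**2 = (36 + 6*sqrt(2))**2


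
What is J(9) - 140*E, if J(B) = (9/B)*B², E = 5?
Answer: -619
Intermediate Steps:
J(B) = 9*B
J(9) - 140*E = 9*9 - 140*5 = 81 - 700 = -619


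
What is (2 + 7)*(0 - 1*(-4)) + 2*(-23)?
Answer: -10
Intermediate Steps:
(2 + 7)*(0 - 1*(-4)) + 2*(-23) = 9*(0 + 4) - 46 = 9*4 - 46 = 36 - 46 = -10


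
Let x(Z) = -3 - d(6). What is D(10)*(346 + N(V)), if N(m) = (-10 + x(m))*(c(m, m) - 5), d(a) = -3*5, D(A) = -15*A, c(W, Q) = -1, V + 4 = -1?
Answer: -50100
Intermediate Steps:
V = -5 (V = -4 - 1 = -5)
d(a) = -15
x(Z) = 12 (x(Z) = -3 - 1*(-15) = -3 + 15 = 12)
N(m) = -12 (N(m) = (-10 + 12)*(-1 - 5) = 2*(-6) = -12)
D(10)*(346 + N(V)) = (-15*10)*(346 - 12) = -150*334 = -50100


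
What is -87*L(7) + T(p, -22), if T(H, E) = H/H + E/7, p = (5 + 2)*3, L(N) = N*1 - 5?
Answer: -1233/7 ≈ -176.14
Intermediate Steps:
L(N) = -5 + N (L(N) = N - 5 = -5 + N)
p = 21 (p = 7*3 = 21)
T(H, E) = 1 + E/7 (T(H, E) = 1 + E*(⅐) = 1 + E/7)
-87*L(7) + T(p, -22) = -87*(-5 + 7) + (1 + (⅐)*(-22)) = -87*2 + (1 - 22/7) = -174 - 15/7 = -1233/7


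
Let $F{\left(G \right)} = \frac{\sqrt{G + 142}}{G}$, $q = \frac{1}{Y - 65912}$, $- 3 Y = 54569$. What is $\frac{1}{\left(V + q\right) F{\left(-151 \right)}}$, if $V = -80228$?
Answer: $- \frac{38098055 i}{60725776629} \approx - 0.00062738 i$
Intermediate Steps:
$Y = - \frac{54569}{3}$ ($Y = \left(- \frac{1}{3}\right) 54569 = - \frac{54569}{3} \approx -18190.0$)
$q = - \frac{3}{252305}$ ($q = \frac{1}{- \frac{54569}{3} - 65912} = \frac{1}{- \frac{252305}{3}} = - \frac{3}{252305} \approx -1.189 \cdot 10^{-5}$)
$F{\left(G \right)} = \frac{\sqrt{142 + G}}{G}$
$\frac{1}{\left(V + q\right) F{\left(-151 \right)}} = \frac{1}{\left(-80228 - \frac{3}{252305}\right) \frac{\sqrt{142 - 151}}{-151}} = \frac{1}{\left(- \frac{20241925543}{252305}\right) \left(- \frac{\sqrt{-9}}{151}\right)} = - \frac{252305}{20241925543 \left(- \frac{3 i}{151}\right)} = - \frac{252305 \frac{151 i}{3}}{20241925543} = - \frac{38098055 i}{60725776629}$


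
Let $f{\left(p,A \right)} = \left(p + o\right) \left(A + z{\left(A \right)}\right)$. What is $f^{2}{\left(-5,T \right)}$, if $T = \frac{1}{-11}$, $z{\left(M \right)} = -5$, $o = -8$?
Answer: $\frac{529984}{121} \approx 4380.0$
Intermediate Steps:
$T = - \frac{1}{11} \approx -0.090909$
$f{\left(p,A \right)} = \left(-8 + p\right) \left(-5 + A\right)$ ($f{\left(p,A \right)} = \left(p - 8\right) \left(A - 5\right) = \left(-8 + p\right) \left(-5 + A\right)$)
$f^{2}{\left(-5,T \right)} = \left(40 - - \frac{8}{11} - -25 - - \frac{5}{11}\right)^{2} = \left(40 + \frac{8}{11} + 25 + \frac{5}{11}\right)^{2} = \left(\frac{728}{11}\right)^{2} = \frac{529984}{121}$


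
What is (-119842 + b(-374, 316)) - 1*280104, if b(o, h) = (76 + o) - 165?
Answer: -400409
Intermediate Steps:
b(o, h) = -89 + o
(-119842 + b(-374, 316)) - 1*280104 = (-119842 + (-89 - 374)) - 1*280104 = (-119842 - 463) - 280104 = -120305 - 280104 = -400409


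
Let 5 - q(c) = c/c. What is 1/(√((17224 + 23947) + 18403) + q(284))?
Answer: -2/29779 + √59574/59558 ≈ 0.0040310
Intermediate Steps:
q(c) = 4 (q(c) = 5 - c/c = 5 - 1*1 = 5 - 1 = 4)
1/(√((17224 + 23947) + 18403) + q(284)) = 1/(√((17224 + 23947) + 18403) + 4) = 1/(√(41171 + 18403) + 4) = 1/(√59574 + 4) = 1/(4 + √59574)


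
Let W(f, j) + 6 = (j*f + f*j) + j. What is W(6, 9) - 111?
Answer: 0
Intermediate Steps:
W(f, j) = -6 + j + 2*f*j (W(f, j) = -6 + ((j*f + f*j) + j) = -6 + ((f*j + f*j) + j) = -6 + (2*f*j + j) = -6 + (j + 2*f*j) = -6 + j + 2*f*j)
W(6, 9) - 111 = (-6 + 9 + 2*6*9) - 111 = (-6 + 9 + 108) - 111 = 111 - 111 = 0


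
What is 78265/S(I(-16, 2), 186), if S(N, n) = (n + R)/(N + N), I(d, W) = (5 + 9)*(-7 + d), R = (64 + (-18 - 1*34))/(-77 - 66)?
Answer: -514827170/1899 ≈ -2.7110e+5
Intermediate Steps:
R = -12/143 (R = (64 + (-18 - 34))/(-143) = (64 - 52)*(-1/143) = 12*(-1/143) = -12/143 ≈ -0.083916)
I(d, W) = -98 + 14*d (I(d, W) = 14*(-7 + d) = -98 + 14*d)
S(N, n) = (-12/143 + n)/(2*N) (S(N, n) = (n - 12/143)/(N + N) = (-12/143 + n)/((2*N)) = (-12/143 + n)*(1/(2*N)) = (-12/143 + n)/(2*N))
78265/S(I(-16, 2), 186) = 78265/(((-12 + 143*186)/(286*(-98 + 14*(-16))))) = 78265/(((-12 + 26598)/(286*(-98 - 224)))) = 78265/(((1/286)*26586/(-322))) = 78265/(((1/286)*(-1/322)*26586)) = 78265/(-1899/6578) = 78265*(-6578/1899) = -514827170/1899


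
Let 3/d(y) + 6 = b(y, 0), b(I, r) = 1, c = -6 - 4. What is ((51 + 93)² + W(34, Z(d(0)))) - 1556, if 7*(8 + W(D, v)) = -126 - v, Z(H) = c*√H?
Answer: 19154 + 2*I*√15/7 ≈ 19154.0 + 1.1066*I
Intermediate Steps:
c = -10
d(y) = -⅗ (d(y) = 3/(-6 + 1) = 3/(-5) = 3*(-⅕) = -⅗)
Z(H) = -10*√H
W(D, v) = -26 - v/7 (W(D, v) = -8 + (-126 - v)/7 = -8 + (-18 - v/7) = -26 - v/7)
((51 + 93)² + W(34, Z(d(0)))) - 1556 = ((51 + 93)² + (-26 - (-10)*√(-⅗)/7)) - 1556 = (144² + (-26 - (-10)*I*√15/5/7)) - 1556 = (20736 + (-26 - (-2)*I*√15/7)) - 1556 = (20736 + (-26 + 2*I*√15/7)) - 1556 = (20710 + 2*I*√15/7) - 1556 = 19154 + 2*I*√15/7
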